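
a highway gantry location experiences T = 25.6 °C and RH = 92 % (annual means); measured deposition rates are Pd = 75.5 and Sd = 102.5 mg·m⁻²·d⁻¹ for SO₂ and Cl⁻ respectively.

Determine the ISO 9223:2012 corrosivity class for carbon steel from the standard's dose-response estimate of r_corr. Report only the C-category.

C5

carbon steel: temperature factor f = -0.054·(15.6) = -0.8424
  sulphur-dioxide contribution → 45.47 μm/a
  chloride contribution → 104.3 μm/a
  ⇒ r_corr(carbon steel) = 149.8 μm/a
Category bounds: 80…200 μm/a bracket r_corr ⇒ C5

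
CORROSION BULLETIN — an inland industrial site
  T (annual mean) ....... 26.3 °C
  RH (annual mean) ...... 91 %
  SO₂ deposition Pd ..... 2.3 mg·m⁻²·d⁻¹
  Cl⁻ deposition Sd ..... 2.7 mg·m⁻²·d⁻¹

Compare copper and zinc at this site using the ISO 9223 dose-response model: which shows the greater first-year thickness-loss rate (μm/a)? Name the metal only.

copper: T>10 °C ⇒ hinge -0.080·(26.3−10) = -1.3040
  Pd branch = 0.0053·Pd^0.26·e^(0.059·RH+f) = 0.3835 μm/a
  Sd branch = 0.01025·Sd^0.27·e^(0.036·RH+0.049·T) = 1.287 μm/a
  r_corr = 0.3835 + 1.287 = 1.671 μm/a
zinc: T>10 °C ⇒ hinge -0.071·(26.3−10) = -1.1573
  SO₂ term: 0.0129·2.3^0.44·exp(0.046·91-1.1573) = 0.3847
  Cl⁻ term: 0.0175·2.7^0.57·exp(0.008·91+0.085·26.3) = 0.597
  sum: 0.3847 + 0.597 → r_corr = 0.9816 μm/a
Ordering by μm/a: copper (1.67) > zinc (0.982)

copper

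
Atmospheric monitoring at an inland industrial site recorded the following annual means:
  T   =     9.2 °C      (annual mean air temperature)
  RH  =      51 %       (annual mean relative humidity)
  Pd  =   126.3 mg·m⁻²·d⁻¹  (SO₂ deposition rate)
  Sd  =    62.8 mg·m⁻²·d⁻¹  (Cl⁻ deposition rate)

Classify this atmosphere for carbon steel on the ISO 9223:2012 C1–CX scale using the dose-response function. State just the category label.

C4

carbon steel: f(T) = +0.150·(T−10) [T≤10 °C] = -0.1200
  Pd branch = 1.77·Pd^0.52·e^(0.02·RH+f) = 53.9 μm/a
  Cl⁻ term: 0.102·62.8^0.62·exp(0.033·51+0.04·9.2) = 10.33
  sum: 53.9 + 10.33 → r_corr = 64.23 μm/a
Category bounds: 50…80 μm/a bracket r_corr ⇒ C4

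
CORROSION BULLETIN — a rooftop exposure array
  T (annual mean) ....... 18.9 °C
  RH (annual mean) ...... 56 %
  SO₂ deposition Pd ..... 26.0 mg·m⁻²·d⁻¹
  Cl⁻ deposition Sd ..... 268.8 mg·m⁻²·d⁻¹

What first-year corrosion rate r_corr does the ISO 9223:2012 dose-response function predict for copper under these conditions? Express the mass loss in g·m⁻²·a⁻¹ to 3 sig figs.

copper: f(T) = -0.080·(T−10) [T>10 °C] = -0.7120
  SO₂ term: 0.0053·26.0^0.26·exp(0.059·56-0.7120) = 0.1651
  Sd branch = 0.01025·Sd^0.27·e^(0.036·RH+0.049·T) = 0.8798 μm/a
  sum: 0.1651 + 0.8798 → r_corr = 1.045 μm/a
Convert to mass loss: 1.045 μm/a × 8.96 g/cm³ = 9.363 g·m⁻²·a⁻¹

r_corr = 9.36 g·m⁻²·a⁻¹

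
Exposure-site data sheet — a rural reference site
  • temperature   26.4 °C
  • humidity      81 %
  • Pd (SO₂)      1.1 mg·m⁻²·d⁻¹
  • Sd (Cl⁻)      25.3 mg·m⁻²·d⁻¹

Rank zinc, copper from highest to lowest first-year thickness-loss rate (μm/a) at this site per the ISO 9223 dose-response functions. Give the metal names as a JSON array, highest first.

["zinc", "copper"]

zinc: T>10 °C ⇒ hinge -0.071·(26.4−10) = -1.1644
  Pd branch = 0.0129·Pd^0.44·e^(0.046·RH+f) = 0.1743 μm/a
  Sd branch = 0.0175·Sd^0.57·e^(0.008·RH+0.085·T) = 1.99 μm/a
  sum: 0.1743 + 1.99 → r_corr = 2.164 μm/a
copper: f(T) = -0.080·(T−10) [T>10 °C] = -1.3120
  SO₂ term: 0.0053·1.1^0.26·exp(0.059·81-1.3120) = 0.1741
  Sd branch = 0.01025·Sd^0.27·e^(0.036·RH+0.049·T) = 1.651 μm/a
  sum: 0.1741 + 1.651 → r_corr = 1.825 μm/a
Ordering by μm/a: zinc (2.16) > copper (1.83)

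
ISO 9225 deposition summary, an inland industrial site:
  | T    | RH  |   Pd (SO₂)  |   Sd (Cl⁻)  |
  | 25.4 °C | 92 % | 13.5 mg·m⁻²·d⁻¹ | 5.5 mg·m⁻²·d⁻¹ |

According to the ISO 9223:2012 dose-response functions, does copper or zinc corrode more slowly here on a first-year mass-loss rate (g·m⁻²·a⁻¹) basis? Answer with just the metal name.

zinc

copper: T>10 °C ⇒ hinge -0.080·(25.4−10) = -1.2320
  SO₂ term: 0.0053·13.5^0.26·exp(0.059·92-1.2320) = 0.6926
  Sd branch = 0.01025·Sd^0.27·e^(0.036·RH+0.049·T) = 1.547 μm/a
  sum: 0.6926 + 1.547 → r_corr = 2.24 μm/a
  mass loss = 2.24 μm/a × 8.96 g/cm³ = 20.07 g·m⁻²·a⁻¹
zinc: temperature factor f = -0.071·(15.4) = -1.0934
  Pd branch = 0.0129·Pd^0.44·e^(0.046·RH+f) = 0.9354 μm/a
  Sd branch = 0.0175·Sd^0.57·e^(0.008·RH+0.085·T) = 0.8362 μm/a
  sum: 0.9354 + 0.8362 → r_corr = 1.772 μm/a
  mass loss = 1.772 μm/a × 7.14 g/cm³ = 12.65 g·m⁻²·a⁻¹
Ordering by g·m⁻²·a⁻¹: copper (20.1) > zinc (12.6)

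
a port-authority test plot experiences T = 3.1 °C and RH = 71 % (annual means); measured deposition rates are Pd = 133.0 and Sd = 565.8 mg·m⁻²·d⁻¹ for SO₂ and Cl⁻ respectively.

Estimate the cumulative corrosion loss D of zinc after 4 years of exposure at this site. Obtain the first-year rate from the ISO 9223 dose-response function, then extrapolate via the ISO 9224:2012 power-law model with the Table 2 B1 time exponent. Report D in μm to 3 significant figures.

D(4) = 11.5 μm

zinc: f(T) = +0.038·(T−10) [T≤10 °C] = -0.2622
  Pd branch = 0.0129·Pd^0.44·e^(0.046·RH+f) = 2.237 μm/a
  Cl⁻ term: 0.0175·565.8^0.57·exp(0.008·71+0.085·3.1) = 1.49
  r_corr = 2.237 + 1.49 = 3.727 μm/a
Long-term exponent b (ISO 9224 Table 2, B1) = 0.813
  D(4) = 3.727 × 4^0.813 = 3.727 × 3.087 = 11.5 μm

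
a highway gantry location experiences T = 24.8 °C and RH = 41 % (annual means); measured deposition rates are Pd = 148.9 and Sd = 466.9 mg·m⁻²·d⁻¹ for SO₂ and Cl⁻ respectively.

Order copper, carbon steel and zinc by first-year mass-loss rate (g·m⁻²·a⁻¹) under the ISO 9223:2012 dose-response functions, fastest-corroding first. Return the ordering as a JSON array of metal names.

copper: temperature factor f = -0.080·(14.8) = -1.1840
  sulphur-dioxide contribution → 0.06692 μm/a
  chloride contribution → 0.7947 μm/a
  total first-year rate 0.8616 μm/a
  mass loss = 0.8616 μm/a × 8.96 g/cm³ = 7.72 g·m⁻²·a⁻¹
carbon steel: T>10 °C ⇒ hinge -0.054·(24.8−10) = -0.7992
  sulphur-dioxide contribution → 24.37 μm/a
  chloride contribution → 48.08 μm/a
  total first-year rate 72.45 μm/a
  mass loss = 72.45 μm/a × 7.85 g/cm³ = 568.7 g·m⁻²·a⁻¹
zinc: T>10 °C ⇒ hinge -0.071·(24.8−10) = -1.0508
  sulphur-dioxide contribution → 0.2688 μm/a
  chloride contribution → 6.644 μm/a
  total first-year rate 6.913 μm/a
  mass loss = 6.913 μm/a × 7.14 g/cm³ = 49.36 g·m⁻²·a⁻¹
Ordering by g·m⁻²·a⁻¹: carbon steel (569) > zinc (49.4) > copper (7.72)

["carbon steel", "zinc", "copper"]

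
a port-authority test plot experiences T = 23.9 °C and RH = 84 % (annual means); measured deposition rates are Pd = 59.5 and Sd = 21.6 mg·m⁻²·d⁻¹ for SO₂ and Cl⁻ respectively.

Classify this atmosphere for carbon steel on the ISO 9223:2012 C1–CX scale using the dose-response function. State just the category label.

carbon steel: f(T) = -0.054·(T−10) [T>10 °C] = -0.7506
  SO₂ term: 1.77·59.5^0.52·exp(0.02·84-0.7506) = 37.53
  Sd branch = 0.102·Sd^0.62·e^(0.033·RH+0.04·T) = 28.51 μm/a
  r_corr = 37.53 + 28.51 = 66.04 μm/a
ISO 9223 Table 2 (carbon steel): 50 < 66 ≤ 80 μm/a ⇒ C4

C4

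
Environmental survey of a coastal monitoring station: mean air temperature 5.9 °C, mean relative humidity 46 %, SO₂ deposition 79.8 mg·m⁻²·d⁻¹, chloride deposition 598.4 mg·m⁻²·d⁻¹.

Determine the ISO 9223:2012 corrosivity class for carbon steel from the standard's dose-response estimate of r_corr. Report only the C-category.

carbon steel: T≤10 °C ⇒ hinge +0.150·(5.9−10) = -0.6150
  sulphur-dioxide contribution → 23.41 μm/a
  chloride contribution → 31.05 μm/a
  total first-year rate 54.47 μm/a
ISO 9223 Table 2 (carbon steel): 50 < 54.5 ≤ 80 μm/a ⇒ C4

C4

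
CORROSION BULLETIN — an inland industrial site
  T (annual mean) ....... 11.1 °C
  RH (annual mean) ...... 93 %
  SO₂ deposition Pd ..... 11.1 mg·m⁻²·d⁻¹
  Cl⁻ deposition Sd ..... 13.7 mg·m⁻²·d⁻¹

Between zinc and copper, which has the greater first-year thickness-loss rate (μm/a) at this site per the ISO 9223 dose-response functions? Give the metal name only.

copper

zinc: T>10 °C ⇒ hinge -0.071·(11.1−10) = -0.0781
  sulphur-dioxide contribution → 2.48 μm/a
  chloride contribution → 0.4206 μm/a
  total first-year rate 2.901 μm/a
copper: T>10 °C ⇒ hinge -0.080·(11.1−10) = -0.0880
  sulphur-dioxide contribution → 2.192 μm/a
  chloride contribution → 1.018 μm/a
  total first-year rate 3.21 μm/a
Ordering by μm/a: copper (3.21) > zinc (2.9)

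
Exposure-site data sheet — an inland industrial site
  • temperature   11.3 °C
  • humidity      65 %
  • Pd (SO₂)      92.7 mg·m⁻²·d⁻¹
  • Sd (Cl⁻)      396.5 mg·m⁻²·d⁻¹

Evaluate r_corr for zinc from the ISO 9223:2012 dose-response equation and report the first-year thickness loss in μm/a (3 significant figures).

r_corr = 4.04 μm/a

zinc: f(T) = -0.071·(T−10) [T>10 °C] = -0.0923
  Pd branch = 0.0129·Pd^0.44·e^(0.046·RH+f) = 1.716 μm/a
  Sd branch = 0.0175·Sd^0.57·e^(0.008·RH+0.085·T) = 2.328 μm/a
  r_corr = 1.716 + 2.328 = 4.044 μm/a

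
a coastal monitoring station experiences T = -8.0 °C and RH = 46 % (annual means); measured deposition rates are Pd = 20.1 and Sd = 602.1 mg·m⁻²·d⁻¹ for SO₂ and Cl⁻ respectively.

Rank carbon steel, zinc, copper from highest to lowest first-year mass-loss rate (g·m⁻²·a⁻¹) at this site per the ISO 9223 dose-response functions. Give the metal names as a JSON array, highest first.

carbon steel: temperature factor f = +0.150·(-18.0) = -2.7000
  Pd branch = 1.77·Pd^0.52·e^(0.02·RH+f) = 1.421 μm/a
  Cl⁻ term: 0.102·602.1^0.62·exp(0.033·46+0.04·-8.0) = 17.88
  sum: 1.421 + 17.88 → r_corr = 19.3 μm/a
  mass loss = 19.3 μm/a × 7.85 g/cm³ = 151.5 g·m⁻²·a⁻¹
zinc: temperature factor f = +0.038·(-18.0) = -0.6840
  Pd branch = 0.0129·Pd^0.44·e^(0.046·RH+f) = 0.2023 μm/a
  Cl⁻ term: 0.0175·602.1^0.57·exp(0.008·46+0.085·-8.0) = 0.492
  r_corr = 0.2023 + 0.492 = 0.6942 μm/a
  mass loss = 0.6942 μm/a × 7.14 g/cm³ = 4.957 g·m⁻²·a⁻¹
copper: f(T) = +0.126·(T−10) [T≤10 °C] = -2.2680
  SO₂ term: 0.0053·20.1^0.26·exp(0.059·46-2.2680) = 0.01806
  Sd branch = 0.01025·Sd^0.27·e^(0.036·RH+0.049·T) = 0.2043 μm/a
  r_corr = 0.01806 + 0.2043 = 0.2223 μm/a
  mass loss = 0.2223 μm/a × 8.96 g/cm³ = 1.992 g·m⁻²·a⁻¹
Ordering by g·m⁻²·a⁻¹: carbon steel (151) > zinc (4.96) > copper (1.99)

["carbon steel", "zinc", "copper"]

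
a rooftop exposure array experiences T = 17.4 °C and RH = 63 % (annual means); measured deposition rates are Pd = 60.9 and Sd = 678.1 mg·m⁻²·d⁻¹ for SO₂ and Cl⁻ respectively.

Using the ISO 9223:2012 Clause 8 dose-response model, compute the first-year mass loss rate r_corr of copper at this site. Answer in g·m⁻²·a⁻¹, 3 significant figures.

r_corr = 15.2 g·m⁻²·a⁻¹

copper: T>10 °C ⇒ hinge -0.080·(17.4−10) = -0.5920
  sulphur-dioxide contribution → 0.3511 μm/a
  chloride contribution → 1.35 μm/a
  ⇒ r_corr(copper) = 1.701 μm/a
Convert to mass loss: 1.701 μm/a × 8.96 g/cm³ = 15.24 g·m⁻²·a⁻¹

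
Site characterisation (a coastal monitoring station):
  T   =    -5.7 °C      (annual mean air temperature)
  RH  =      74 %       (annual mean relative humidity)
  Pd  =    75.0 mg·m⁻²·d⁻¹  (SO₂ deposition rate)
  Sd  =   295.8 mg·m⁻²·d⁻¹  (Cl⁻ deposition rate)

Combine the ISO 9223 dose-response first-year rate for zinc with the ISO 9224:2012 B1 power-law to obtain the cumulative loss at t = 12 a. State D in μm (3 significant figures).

D(12) = 14.5 μm

zinc: T≤10 °C ⇒ hinge +0.038·(-5.7−10) = -0.5966
  Pd branch = 0.0129·Pd^0.44·e^(0.046·RH+f) = 1.428 μm/a
  Sd branch = 0.0175·Sd^0.57·e^(0.008·RH+0.085·T) = 0.4991 μm/a
  r_corr = 1.428 + 0.4991 = 1.928 μm/a
Long-term exponent b (ISO 9224 Table 2, B1) = 0.813
  D(12) = 1.928 × 12^0.813 = 1.928 × 7.54 = 14.53 μm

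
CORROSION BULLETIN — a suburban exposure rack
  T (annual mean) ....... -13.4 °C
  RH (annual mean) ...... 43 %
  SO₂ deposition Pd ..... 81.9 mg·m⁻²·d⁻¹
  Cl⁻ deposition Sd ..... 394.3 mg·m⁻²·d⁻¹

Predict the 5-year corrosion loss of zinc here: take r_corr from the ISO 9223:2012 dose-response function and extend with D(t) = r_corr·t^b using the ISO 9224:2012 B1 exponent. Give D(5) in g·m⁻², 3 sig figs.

zinc: temperature factor f = +0.038·(-23.4) = -0.8892
  SO₂ term: 0.0129·81.9^0.44·exp(0.046·43-0.8892) = 0.2663
  Cl⁻ term: 0.0175·394.3^0.57·exp(0.008·43+0.085·-13.4) = 0.2384
  r_corr = 0.2663 + 0.2384 = 0.5047 μm/a
Long-term exponent b (ISO 9224 Table 2, B1) = 0.813
  D(5) = 0.5047 × 5^0.813 = 0.5047 × 3.701 = 1.868 μm
  Mass loss = 1.868 μm × 7.14 g/cm³ = 13.34 g·m⁻²

D(5) = 13.3 g·m⁻²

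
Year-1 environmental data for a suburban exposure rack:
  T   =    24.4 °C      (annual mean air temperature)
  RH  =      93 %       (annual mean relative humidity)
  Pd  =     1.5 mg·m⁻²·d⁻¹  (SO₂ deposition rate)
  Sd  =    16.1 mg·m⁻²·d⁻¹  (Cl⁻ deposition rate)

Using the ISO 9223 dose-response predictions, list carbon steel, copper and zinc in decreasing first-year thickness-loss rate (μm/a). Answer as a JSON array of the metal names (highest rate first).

["carbon steel", "copper", "zinc"]

carbon steel: T>10 °C ⇒ hinge -0.054·(24.4−10) = -0.7776
  SO₂ term: 1.77·1.5^0.52·exp(0.02·93-0.7776) = 6.451
  Sd branch = 0.102·Sd^0.62·e^(0.033·RH+0.04·T) = 32.63 μm/a
  r_corr = 6.451 + 32.63 = 39.08 μm/a
copper: f(T) = -0.080·(T−10) [T>10 °C] = -1.1520
  Pd branch = 0.0053·Pd^0.26·e^(0.059·RH+f) = 0.4495 μm/a
  Cl⁻ term: 0.01025·16.1^0.27·exp(0.036·93+0.049·24.4) = 2.041
  sum: 0.4495 + 2.041 → r_corr = 2.49 μm/a
zinc: f(T) = -0.071·(T−10) [T>10 °C] = -1.0224
  Pd branch = 0.0129·Pd^0.44·e^(0.046·RH+f) = 0.3999 μm/a
  Sd branch = 0.0175·Sd^0.57·e^(0.008·RH+0.085·T) = 1.428 μm/a
  sum: 0.3999 + 1.428 → r_corr = 1.828 μm/a
Ordering by μm/a: carbon steel (39.1) > copper (2.49) > zinc (1.83)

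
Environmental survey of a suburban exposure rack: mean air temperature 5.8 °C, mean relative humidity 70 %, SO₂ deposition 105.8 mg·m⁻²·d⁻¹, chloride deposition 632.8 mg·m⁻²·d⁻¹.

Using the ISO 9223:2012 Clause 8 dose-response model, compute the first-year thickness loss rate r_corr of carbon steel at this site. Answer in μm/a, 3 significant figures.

carbon steel: temperature factor f = +0.150·(-4.2) = -0.6300
  sulphur-dioxide contribution → 43.16 μm/a
  chloride contribution → 70.69 μm/a
  total first-year rate 113.9 μm/a

r_corr = 114 μm/a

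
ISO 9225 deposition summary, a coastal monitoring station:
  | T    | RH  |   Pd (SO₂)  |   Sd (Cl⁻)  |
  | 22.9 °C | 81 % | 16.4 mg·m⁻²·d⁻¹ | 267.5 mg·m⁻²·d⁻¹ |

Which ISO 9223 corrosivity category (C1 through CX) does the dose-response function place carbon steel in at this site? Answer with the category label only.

C5

carbon steel: T>10 °C ⇒ hinge -0.054·(22.9−10) = -0.6966
  SO₂ term: 1.77·16.4^0.52·exp(0.02·81-0.6966) = 19.09
  Sd branch = 0.102·Sd^0.62·e^(0.033·RH+0.04·T) = 118.1 μm/a
  r_corr = 19.09 + 118.1 = 137.2 μm/a
Category bounds: 80…200 μm/a bracket r_corr ⇒ C5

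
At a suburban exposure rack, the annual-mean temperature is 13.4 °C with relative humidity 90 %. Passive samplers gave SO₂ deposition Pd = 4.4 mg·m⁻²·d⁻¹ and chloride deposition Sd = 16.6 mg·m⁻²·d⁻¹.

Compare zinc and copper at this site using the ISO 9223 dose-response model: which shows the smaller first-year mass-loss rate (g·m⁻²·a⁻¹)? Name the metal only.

zinc: f(T) = -0.071·(T−10) [T>10 °C] = -0.2414
  SO₂ term: 0.0129·4.4^0.44·exp(0.046·90-0.2414) = 1.221
  Cl⁻ term: 0.0175·16.6^0.57·exp(0.008·90+0.085·13.4) = 0.557
  sum: 1.221 + 0.557 → r_corr = 1.778 μm/a
  mass loss = 1.778 μm/a × 7.14 g/cm³ = 12.7 g·m⁻²·a⁻¹
copper: temperature factor f = -0.080·(3.4) = -0.2720
  Pd branch = 0.0053·Pd^0.26·e^(0.059·RH+f) = 1.201 μm/a
  Cl⁻ term: 0.01025·16.6^0.27·exp(0.036·90+0.049·13.4) = 1.078
  sum: 1.201 + 1.078 → r_corr = 2.279 μm/a
  mass loss = 2.279 μm/a × 8.96 g/cm³ = 20.42 g·m⁻²·a⁻¹
Ordering by g·m⁻²·a⁻¹: copper (20.4) > zinc (12.7)

zinc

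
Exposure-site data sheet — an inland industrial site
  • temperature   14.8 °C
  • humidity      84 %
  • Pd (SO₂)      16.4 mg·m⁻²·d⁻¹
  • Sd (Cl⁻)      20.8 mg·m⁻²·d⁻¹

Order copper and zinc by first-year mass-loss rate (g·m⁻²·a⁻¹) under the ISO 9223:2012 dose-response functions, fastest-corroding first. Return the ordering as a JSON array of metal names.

copper: f(T) = -0.080·(T−10) [T>10 °C] = -0.3840
  sulphur-dioxide contribution → 1.061 μm/a
  chloride contribution → 0.9882 μm/a
  total first-year rate 2.049 μm/a
  mass loss = 2.049 μm/a × 8.96 g/cm³ = 18.36 g·m⁻²·a⁻¹
zinc: T>10 °C ⇒ hinge -0.071·(14.8−10) = -0.3408
  sulphur-dioxide contribution → 1.497 μm/a
  chloride contribution → 0.68 μm/a
  total first-year rate 2.177 μm/a
  mass loss = 2.177 μm/a × 7.14 g/cm³ = 15.54 g·m⁻²·a⁻¹
Ordering by g·m⁻²·a⁻¹: copper (18.4) > zinc (15.5)

["copper", "zinc"]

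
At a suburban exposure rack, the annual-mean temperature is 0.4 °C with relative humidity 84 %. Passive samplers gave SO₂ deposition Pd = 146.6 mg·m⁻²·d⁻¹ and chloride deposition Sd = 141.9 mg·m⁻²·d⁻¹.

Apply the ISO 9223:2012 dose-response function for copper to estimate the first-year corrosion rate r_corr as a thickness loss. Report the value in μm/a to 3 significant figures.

copper: T≤10 °C ⇒ hinge +0.126·(0.4−10) = -1.2096
  Pd branch = 0.0053·Pd^0.26·e^(0.059·RH+f) = 0.8213 μm/a
  Sd branch = 0.01025·Sd^0.27·e^(0.036·RH+0.049·T) = 0.8196 μm/a
  sum: 0.8213 + 0.8196 → r_corr = 1.641 μm/a

r_corr = 1.64 μm/a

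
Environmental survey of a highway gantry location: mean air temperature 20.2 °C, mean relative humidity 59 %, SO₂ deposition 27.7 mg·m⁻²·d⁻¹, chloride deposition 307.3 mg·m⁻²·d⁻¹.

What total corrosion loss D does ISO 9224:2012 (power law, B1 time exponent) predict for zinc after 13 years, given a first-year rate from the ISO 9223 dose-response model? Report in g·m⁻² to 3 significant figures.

D(13) = 258 g·m⁻²

zinc: temperature factor f = -0.071·(10.2) = -0.7242
  sulphur-dioxide contribution → 0.4069 μm/a
  chloride contribution → 4.089 μm/a
  ⇒ r_corr(zinc) = 4.496 μm/a
Power-law: D(13) = r_corr · 13^0.813
  D(13) = 4.496 × 13^0.813 = 4.496 × 8.047 = 36.18 μm
  Mass loss = 36.18 μm × 7.14 g/cm³ = 258.3 g·m⁻²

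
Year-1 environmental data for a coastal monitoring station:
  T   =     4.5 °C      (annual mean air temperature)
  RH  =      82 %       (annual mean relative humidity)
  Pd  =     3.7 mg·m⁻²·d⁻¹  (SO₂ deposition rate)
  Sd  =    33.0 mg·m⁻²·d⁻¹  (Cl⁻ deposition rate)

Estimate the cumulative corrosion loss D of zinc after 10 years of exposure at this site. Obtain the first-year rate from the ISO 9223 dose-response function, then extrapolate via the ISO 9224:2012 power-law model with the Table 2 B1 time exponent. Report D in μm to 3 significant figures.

zinc: f(T) = +0.038·(T−10) [T≤10 °C] = -0.2090
  sulphur-dioxide contribution → 0.8091 μm/a
  chloride contribution → 0.3627 μm/a
  total first-year rate 1.172 μm/a
Long-term exponent b (ISO 9224 Table 2, B1) = 0.813
  D(10) = 1.172 × 10^0.813 = 1.172 × 6.501 = 7.618 μm

D(10) = 7.62 μm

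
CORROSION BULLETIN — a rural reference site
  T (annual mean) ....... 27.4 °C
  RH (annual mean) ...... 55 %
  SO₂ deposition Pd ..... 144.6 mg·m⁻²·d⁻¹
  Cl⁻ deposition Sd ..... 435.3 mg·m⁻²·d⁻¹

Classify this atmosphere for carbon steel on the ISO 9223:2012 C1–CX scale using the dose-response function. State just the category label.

C5

carbon steel: temperature factor f = -0.054·(17.4) = -0.9396
  SO₂ term: 1.77·144.6^0.52·exp(0.02·55-0.9396) = 27.6
  Cl⁻ term: 0.102·435.3^0.62·exp(0.033·55+0.04·27.4) = 81.07
  sum: 27.6 + 81.07 → r_corr = 108.7 μm/a
ISO 9223 Table 2 (carbon steel): 80 < 109 ≤ 200 μm/a ⇒ C5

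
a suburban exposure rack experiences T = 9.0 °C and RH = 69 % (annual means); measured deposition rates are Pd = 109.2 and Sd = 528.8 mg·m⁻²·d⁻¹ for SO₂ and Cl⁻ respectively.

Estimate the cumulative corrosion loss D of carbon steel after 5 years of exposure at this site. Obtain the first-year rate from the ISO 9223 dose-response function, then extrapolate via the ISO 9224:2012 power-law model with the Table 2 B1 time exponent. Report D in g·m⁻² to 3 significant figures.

carbon steel: f(T) = +0.150·(T−10) [T≤10 °C] = -0.1500
  sulphur-dioxide contribution → 69.51 μm/a
  chloride contribution → 69.55 μm/a
  ⇒ r_corr(carbon steel) = 139.1 μm/a
ISO 9224: D(t) = r_corr · t^b with b = 0.523 (carbon steel, B1)
  D(5) = 139.1 × 5^0.523 = 139.1 × 2.32 = 322.7 μm
  Mass loss = 322.7 μm × 7.85 g/cm³ = 2533 g·m⁻²

D(5) = 2.53e+03 g·m⁻²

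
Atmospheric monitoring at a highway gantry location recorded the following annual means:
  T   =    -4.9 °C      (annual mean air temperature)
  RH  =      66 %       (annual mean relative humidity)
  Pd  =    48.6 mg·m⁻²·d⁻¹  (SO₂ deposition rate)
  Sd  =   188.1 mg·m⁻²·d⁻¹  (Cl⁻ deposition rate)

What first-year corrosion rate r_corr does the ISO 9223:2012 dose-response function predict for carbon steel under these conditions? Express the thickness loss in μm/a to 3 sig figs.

r_corr = 24.4 μm/a

carbon steel: f(T) = +0.150·(T−10) [T≤10 °C] = -2.2350
  SO₂ term: 1.77·48.6^0.52·exp(0.02·66-2.2350) = 5.341
  Cl⁻ term: 0.102·188.1^0.62·exp(0.033·66+0.04·-4.9) = 19.03
  sum: 5.341 + 19.03 → r_corr = 24.37 μm/a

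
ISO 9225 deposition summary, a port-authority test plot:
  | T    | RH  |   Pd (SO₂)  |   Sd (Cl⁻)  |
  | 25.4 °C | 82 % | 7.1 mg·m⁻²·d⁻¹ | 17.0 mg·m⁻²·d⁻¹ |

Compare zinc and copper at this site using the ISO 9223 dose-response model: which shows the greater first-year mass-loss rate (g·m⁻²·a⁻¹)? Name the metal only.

copper

zinc: f(T) = -0.071·(T−10) [T>10 °C] = -1.0934
  sulphur-dioxide contribution → 0.4451 μm/a
  chloride contribution → 1.469 μm/a
  total first-year rate 1.914 μm/a
  mass loss = 1.914 μm/a × 7.14 g/cm³ = 13.66 g·m⁻²·a⁻¹
copper: temperature factor f = -0.080·(15.4) = -1.2320
  sulphur-dioxide contribution → 0.3248 μm/a
  chloride contribution → 1.464 μm/a
  total first-year rate 1.789 μm/a
  mass loss = 1.789 μm/a × 8.96 g/cm³ = 16.03 g·m⁻²·a⁻¹
Ordering by g·m⁻²·a⁻¹: copper (16) > zinc (13.7)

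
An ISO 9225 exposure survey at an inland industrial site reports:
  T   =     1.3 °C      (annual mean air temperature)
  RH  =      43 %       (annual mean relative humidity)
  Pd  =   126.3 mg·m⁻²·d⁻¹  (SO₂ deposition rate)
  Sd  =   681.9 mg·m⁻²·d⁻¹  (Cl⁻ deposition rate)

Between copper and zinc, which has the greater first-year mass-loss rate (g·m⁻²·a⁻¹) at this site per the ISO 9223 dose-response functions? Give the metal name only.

copper: temperature factor f = +0.126·(-8.7) = -1.0962
  Pd branch = 0.0053·Pd^0.26·e^(0.059·RH+f) = 0.07877 μm/a
  Cl⁻ term: 0.01025·681.9^0.27·exp(0.036·43+0.049·1.3) = 0.2991
  r_corr = 0.07877 + 0.2991 = 0.3778 μm/a
  mass loss = 0.3778 μm/a × 8.96 g/cm³ = 3.386 g·m⁻²·a⁻¹
zinc: f(T) = +0.038·(T−10) [T≤10 °C] = -0.3306
  SO₂ term: 0.0129·126.3^0.44·exp(0.046·43-0.3306) = 0.5632
  Cl⁻ term: 0.0175·681.9^0.57·exp(0.008·43+0.085·1.3) = 1.137
  sum: 0.5632 + 1.137 → r_corr = 1.7 μm/a
  mass loss = 1.7 μm/a × 7.14 g/cm³ = 12.14 g·m⁻²·a⁻¹
Ordering by g·m⁻²·a⁻¹: zinc (12.1) > copper (3.39)

zinc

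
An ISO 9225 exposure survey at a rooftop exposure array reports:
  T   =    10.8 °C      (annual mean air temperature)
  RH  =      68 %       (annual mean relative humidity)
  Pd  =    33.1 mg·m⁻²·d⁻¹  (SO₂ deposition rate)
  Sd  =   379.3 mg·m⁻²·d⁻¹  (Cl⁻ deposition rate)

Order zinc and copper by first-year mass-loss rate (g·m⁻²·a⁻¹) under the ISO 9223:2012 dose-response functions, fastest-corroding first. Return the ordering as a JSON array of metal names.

["zinc", "copper"]

zinc: temperature factor f = -0.071·(0.8) = -0.0568
  sulphur-dioxide contribution → 1.298 μm/a
  chloride contribution → 2.228 μm/a
  ⇒ r_corr(zinc) = 3.526 μm/a
  mass loss = 3.526 μm/a × 7.14 g/cm³ = 25.18 g·m⁻²·a⁻¹
copper: temperature factor f = -0.080·(0.8) = -0.0640
  sulphur-dioxide contribution → 0.6824 μm/a
  chloride contribution → 1 μm/a
  ⇒ r_corr(copper) = 1.682 μm/a
  mass loss = 1.682 μm/a × 8.96 g/cm³ = 15.07 g·m⁻²·a⁻¹
Ordering by g·m⁻²·a⁻¹: zinc (25.2) > copper (15.1)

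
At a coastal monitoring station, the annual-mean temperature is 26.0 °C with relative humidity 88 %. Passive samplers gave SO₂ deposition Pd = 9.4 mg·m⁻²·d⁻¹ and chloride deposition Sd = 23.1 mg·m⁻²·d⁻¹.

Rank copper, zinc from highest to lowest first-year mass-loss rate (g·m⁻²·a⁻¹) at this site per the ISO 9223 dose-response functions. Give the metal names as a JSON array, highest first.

["copper", "zinc"]

copper: temperature factor f = -0.080·(16.0) = -1.2800
  SO₂ term: 0.0053·9.4^0.26·exp(0.059·88-1.2800) = 0.4745
  Sd branch = 0.01025·Sd^0.27·e^(0.036·RH+0.049·T) = 2.033 μm/a
  sum: 0.4745 + 2.033 → r_corr = 2.507 μm/a
  mass loss = 2.507 μm/a × 8.96 g/cm³ = 22.46 g·m⁻²·a⁻¹
zinc: temperature factor f = -0.071·(16.0) = -1.1360
  SO₂ term: 0.0129·9.4^0.44·exp(0.046·88-1.1360) = 0.636
  Sd branch = 0.0175·Sd^0.57·e^(0.008·RH+0.085·T) = 1.931 μm/a
  sum: 0.636 + 1.931 → r_corr = 2.567 μm/a
  mass loss = 2.567 μm/a × 7.14 g/cm³ = 18.33 g·m⁻²·a⁻¹
Ordering by g·m⁻²·a⁻¹: copper (22.5) > zinc (18.3)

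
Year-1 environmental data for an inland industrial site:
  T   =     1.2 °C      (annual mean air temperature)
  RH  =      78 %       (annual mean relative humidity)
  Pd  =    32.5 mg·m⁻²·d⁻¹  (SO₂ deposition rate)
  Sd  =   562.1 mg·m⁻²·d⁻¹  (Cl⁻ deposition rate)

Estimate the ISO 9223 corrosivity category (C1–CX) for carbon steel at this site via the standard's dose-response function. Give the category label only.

carbon steel: f(T) = +0.150·(T−10) [T≤10 °C] = -1.3200
  Pd branch = 1.77·Pd^0.52·e^(0.02·RH+f) = 13.75 μm/a
  Cl⁻ term: 0.102·562.1^0.62·exp(0.033·78+0.04·1.2) = 71.15
  r_corr = 13.75 + 71.15 = 84.91 μm/a
ISO 9223 Table 2 (carbon steel): 80 < 84.9 ≤ 200 μm/a ⇒ C5

C5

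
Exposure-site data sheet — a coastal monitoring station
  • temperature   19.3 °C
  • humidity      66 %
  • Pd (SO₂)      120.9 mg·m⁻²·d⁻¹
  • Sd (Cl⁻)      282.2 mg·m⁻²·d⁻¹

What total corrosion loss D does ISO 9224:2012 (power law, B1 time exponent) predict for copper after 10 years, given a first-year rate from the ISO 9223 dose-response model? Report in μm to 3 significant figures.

copper: T>10 °C ⇒ hinge -0.080·(19.3−10) = -0.7440
  SO₂ term: 0.0053·120.9^0.26·exp(0.059·66-0.7440) = 0.4303
  Sd branch = 0.01025·Sd^0.27·e^(0.036·RH+0.049·T) = 1.303 μm/a
  sum: 0.4303 + 1.303 → r_corr = 1.733 μm/a
ISO 9224: D(t) = r_corr · t^b with b = 0.667 (copper, B1)
  D(10) = 1.733 × 10^0.667 = 1.733 × 4.645 = 8.052 μm

D(10) = 8.05 μm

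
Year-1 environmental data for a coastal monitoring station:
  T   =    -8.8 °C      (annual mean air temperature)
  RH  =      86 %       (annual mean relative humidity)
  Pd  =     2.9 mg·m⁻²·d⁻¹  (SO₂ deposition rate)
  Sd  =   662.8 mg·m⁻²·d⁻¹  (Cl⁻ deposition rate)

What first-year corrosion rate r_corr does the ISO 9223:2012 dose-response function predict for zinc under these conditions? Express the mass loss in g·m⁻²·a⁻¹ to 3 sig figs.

zinc: temperature factor f = +0.038·(-18.8) = -0.7144
  Pd branch = 0.0129·Pd^0.44·e^(0.046·RH+f) = 0.5271 μm/a
  Sd branch = 0.0175·Sd^0.57·e^(0.008·RH+0.085·T) = 0.6686 μm/a
  sum: 0.5271 + 0.6686 → r_corr = 1.196 μm/a
Convert to mass loss: 1.196 μm/a × 7.14 g/cm³ = 8.537 g·m⁻²·a⁻¹

r_corr = 8.54 g·m⁻²·a⁻¹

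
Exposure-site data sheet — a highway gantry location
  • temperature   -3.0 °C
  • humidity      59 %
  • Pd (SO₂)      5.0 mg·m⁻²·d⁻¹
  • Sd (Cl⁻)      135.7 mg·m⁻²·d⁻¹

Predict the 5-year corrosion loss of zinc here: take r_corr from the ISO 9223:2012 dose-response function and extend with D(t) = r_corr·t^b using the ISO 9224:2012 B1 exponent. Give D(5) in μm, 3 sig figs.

D(5) = 2.21 μm

zinc: f(T) = +0.038·(T−10) [T≤10 °C] = -0.4940
  SO₂ term: 0.0129·5.0^0.44·exp(0.046·59-0.4940) = 0.2411
  Cl⁻ term: 0.0175·135.7^0.57·exp(0.008·59+0.085·-3.0) = 0.3571
  r_corr = 0.2411 + 0.3571 = 0.5983 μm/a
Power-law: D(5) = r_corr · 5^0.813
  D(5) = 0.5983 × 5^0.813 = 0.5983 × 3.701 = 2.214 μm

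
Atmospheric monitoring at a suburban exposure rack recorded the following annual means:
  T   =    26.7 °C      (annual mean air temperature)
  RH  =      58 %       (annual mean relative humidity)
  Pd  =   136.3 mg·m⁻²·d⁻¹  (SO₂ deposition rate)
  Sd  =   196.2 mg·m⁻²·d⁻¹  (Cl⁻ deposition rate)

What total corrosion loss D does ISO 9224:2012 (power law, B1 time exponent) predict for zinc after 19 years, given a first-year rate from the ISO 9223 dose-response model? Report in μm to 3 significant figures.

zinc: temperature factor f = -0.071·(16.7) = -1.1857
  sulphur-dioxide contribution → 0.4938 μm/a
  chloride contribution → 5.458 μm/a
  total first-year rate 5.952 μm/a
Power-law: D(19) = r_corr · 19^0.813
  D(19) = 5.952 × 19^0.813 = 5.952 × 10.96 = 65.2 μm

D(19) = 65.2 μm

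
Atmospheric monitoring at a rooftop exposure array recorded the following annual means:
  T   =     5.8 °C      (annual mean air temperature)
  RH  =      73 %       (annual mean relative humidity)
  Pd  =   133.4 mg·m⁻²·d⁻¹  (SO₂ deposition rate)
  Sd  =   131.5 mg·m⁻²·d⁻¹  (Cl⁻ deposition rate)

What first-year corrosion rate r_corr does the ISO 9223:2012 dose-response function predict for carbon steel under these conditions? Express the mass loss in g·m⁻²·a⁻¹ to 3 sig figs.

carbon steel: T≤10 °C ⇒ hinge +0.150·(5.8−10) = -0.6300
  Pd branch = 1.77·Pd^0.52·e^(0.02·RH+f) = 51.7 μm/a
  Sd branch = 0.102·Sd^0.62·e^(0.033·RH+0.04·T) = 29.46 μm/a
  sum: 51.7 + 29.46 → r_corr = 81.17 μm/a
Convert to mass loss: 81.17 μm/a × 7.85 g/cm³ = 637.2 g·m⁻²·a⁻¹

r_corr = 637 g·m⁻²·a⁻¹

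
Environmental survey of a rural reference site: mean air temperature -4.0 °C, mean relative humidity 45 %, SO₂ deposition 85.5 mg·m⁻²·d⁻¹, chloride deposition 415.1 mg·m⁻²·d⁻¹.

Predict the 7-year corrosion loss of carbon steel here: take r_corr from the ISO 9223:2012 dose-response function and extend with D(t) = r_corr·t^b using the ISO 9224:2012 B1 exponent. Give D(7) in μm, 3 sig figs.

D(7) = 59.5 μm

carbon steel: T≤10 °C ⇒ hinge +0.150·(-4.0−10) = -2.1000
  SO₂ term: 1.77·85.5^0.52·exp(0.02·45-2.1000) = 5.388
  Sd branch = 0.102·Sd^0.62·e^(0.033·RH+0.04·T) = 16.12 μm/a
  r_corr = 5.388 + 16.12 = 21.51 μm/a
Long-term exponent b (ISO 9224 Table 2, B1) = 0.523
  D(7) = 21.51 × 7^0.523 = 21.51 × 2.767 = 59.5 μm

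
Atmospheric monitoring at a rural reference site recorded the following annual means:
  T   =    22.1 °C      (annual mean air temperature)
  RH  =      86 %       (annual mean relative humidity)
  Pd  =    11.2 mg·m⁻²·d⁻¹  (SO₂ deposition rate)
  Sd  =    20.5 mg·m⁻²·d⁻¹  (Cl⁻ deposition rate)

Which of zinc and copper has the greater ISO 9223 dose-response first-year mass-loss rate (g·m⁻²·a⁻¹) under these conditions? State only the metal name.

zinc: f(T) = -0.071·(T−10) [T>10 °C] = -0.8591
  sulphur-dioxide contribution → 0.8264 μm/a
  chloride contribution → 1.275 μm/a
  ⇒ r_corr(zinc) = 2.101 μm/a
  mass loss = 2.101 μm/a × 7.14 g/cm³ = 15 g·m⁻²·a⁻¹
copper: temperature factor f = -0.080·(12.1) = -0.9680
  sulphur-dioxide contribution → 0.603 μm/a
  chloride contribution → 1.513 μm/a
  ⇒ r_corr(copper) = 2.116 μm/a
  mass loss = 2.116 μm/a × 8.96 g/cm³ = 18.96 g·m⁻²·a⁻¹
Ordering by g·m⁻²·a⁻¹: copper (19) > zinc (15)

copper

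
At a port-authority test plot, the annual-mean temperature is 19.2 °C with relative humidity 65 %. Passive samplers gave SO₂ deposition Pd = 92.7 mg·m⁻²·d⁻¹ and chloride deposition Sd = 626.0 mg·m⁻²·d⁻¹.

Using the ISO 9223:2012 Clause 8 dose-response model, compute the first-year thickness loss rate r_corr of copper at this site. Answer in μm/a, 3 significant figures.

r_corr = 1.93 μm/a

copper: f(T) = -0.080·(T−10) [T>10 °C] = -0.7360
  sulphur-dioxide contribution → 0.3816 μm/a
  chloride contribution → 1.551 μm/a
  total first-year rate 1.933 μm/a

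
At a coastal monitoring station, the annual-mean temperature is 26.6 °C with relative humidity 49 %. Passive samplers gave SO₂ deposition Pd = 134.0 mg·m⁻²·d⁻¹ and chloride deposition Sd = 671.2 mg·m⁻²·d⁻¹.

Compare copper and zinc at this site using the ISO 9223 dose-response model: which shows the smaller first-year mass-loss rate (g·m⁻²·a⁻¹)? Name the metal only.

copper: f(T) = -0.080·(T−10) [T>10 °C] = -1.3280
  SO₂ term: 0.0053·134.0^0.26·exp(0.059·49-1.3280) = 0.09039
  Sd branch = 0.01025·Sd^0.27·e^(0.036·RH+0.049·T) = 1.277 μm/a
  sum: 0.09039 + 1.277 → r_corr = 1.367 μm/a
  mass loss = 1.367 μm/a × 8.96 g/cm³ = 12.25 g·m⁻²·a⁻¹
zinc: T>10 °C ⇒ hinge -0.071·(26.6−10) = -1.1786
  SO₂ term: 0.0129·134.0^0.44·exp(0.046·49-1.1786) = 0.3263
  Sd branch = 0.0175·Sd^0.57·e^(0.008·RH+0.085·T) = 10.15 μm/a
  sum: 0.3263 + 10.15 → r_corr = 10.48 μm/a
  mass loss = 10.48 μm/a × 7.14 g/cm³ = 74.81 g·m⁻²·a⁻¹
Ordering by g·m⁻²·a⁻¹: zinc (74.8) > copper (12.3)

copper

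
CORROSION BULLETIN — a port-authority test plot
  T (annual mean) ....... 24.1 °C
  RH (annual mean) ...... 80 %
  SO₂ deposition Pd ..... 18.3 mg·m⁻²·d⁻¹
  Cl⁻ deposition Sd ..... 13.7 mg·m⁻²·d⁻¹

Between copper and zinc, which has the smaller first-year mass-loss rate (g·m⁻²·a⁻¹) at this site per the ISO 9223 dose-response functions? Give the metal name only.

zinc

copper: T>10 °C ⇒ hinge -0.080·(24.1−10) = -1.1280
  sulphur-dioxide contribution → 0.4097 μm/a
  chloride contribution → 1.206 μm/a
  ⇒ r_corr(copper) = 1.616 μm/a
  mass loss = 1.616 μm/a × 8.96 g/cm³ = 14.47 g·m⁻²·a⁻¹
zinc: f(T) = -0.071·(T−10) [T>10 °C] = -1.0011
  sulphur-dioxide contribution → 0.6753 μm/a
  chloride contribution → 1.144 μm/a
  ⇒ r_corr(zinc) = 1.82 μm/a
  mass loss = 1.82 μm/a × 7.14 g/cm³ = 12.99 g·m⁻²·a⁻¹
Ordering by g·m⁻²·a⁻¹: copper (14.5) > zinc (13)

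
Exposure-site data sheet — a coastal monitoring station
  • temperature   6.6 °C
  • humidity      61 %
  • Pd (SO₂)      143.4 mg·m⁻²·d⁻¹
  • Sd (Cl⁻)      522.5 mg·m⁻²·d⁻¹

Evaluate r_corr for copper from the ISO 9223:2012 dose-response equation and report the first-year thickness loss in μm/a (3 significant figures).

r_corr = 1.15 μm/a

copper: T≤10 °C ⇒ hinge +0.126·(6.6−10) = -0.4284
  sulphur-dioxide contribution → 0.4591 μm/a
  chloride contribution → 0.6899 μm/a
  total first-year rate 1.149 μm/a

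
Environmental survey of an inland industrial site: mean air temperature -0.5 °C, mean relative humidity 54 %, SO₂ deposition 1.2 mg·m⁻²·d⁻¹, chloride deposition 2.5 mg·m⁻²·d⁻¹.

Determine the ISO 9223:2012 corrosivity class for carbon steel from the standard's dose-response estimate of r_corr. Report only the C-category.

C2

carbon steel: T≤10 °C ⇒ hinge +0.150·(-0.5−10) = -1.5750
  Pd branch = 1.77·Pd^0.52·e^(0.02·RH+f) = 1.186 μm/a
  Sd branch = 0.102·Sd^0.62·e^(0.033·RH+0.04·T) = 1.048 μm/a
  sum: 1.186 + 1.048 → r_corr = 2.235 μm/a
Category bounds: 1.3…25 μm/a bracket r_corr ⇒ C2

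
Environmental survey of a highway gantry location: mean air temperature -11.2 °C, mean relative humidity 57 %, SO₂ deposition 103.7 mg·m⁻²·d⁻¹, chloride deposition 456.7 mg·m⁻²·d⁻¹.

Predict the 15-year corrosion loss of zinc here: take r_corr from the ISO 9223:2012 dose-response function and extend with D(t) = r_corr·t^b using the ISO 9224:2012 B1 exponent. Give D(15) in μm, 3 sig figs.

zinc: T≤10 °C ⇒ hinge +0.038·(-11.2−10) = -0.8056
  Pd branch = 0.0129·Pd^0.44·e^(0.046·RH+f) = 0.6115 μm/a
  Cl⁻ term: 0.0175·456.7^0.57·exp(0.008·57+0.085·-11.2) = 0.3496
  r_corr = 0.6115 + 0.3496 = 0.9611 μm/a
ISO 9224: D(t) = r_corr · t^b with b = 0.813 (zinc, B1)
  D(15) = 0.9611 × 15^0.813 = 0.9611 × 9.04 = 8.688 μm

D(15) = 8.69 μm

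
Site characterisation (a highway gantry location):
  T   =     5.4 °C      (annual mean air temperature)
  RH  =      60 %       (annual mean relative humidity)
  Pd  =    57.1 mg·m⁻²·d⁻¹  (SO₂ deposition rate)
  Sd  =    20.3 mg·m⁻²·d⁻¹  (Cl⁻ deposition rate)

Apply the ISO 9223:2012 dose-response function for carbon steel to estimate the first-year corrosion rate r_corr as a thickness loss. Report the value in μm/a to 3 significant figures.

carbon steel: T≤10 °C ⇒ hinge +0.150·(5.4−10) = -0.6900
  Pd branch = 1.77·Pd^0.52·e^(0.02·RH+f) = 24.15 μm/a
  Sd branch = 0.102·Sd^0.62·e^(0.033·RH+0.04·T) = 5.929 μm/a
  r_corr = 24.15 + 5.929 = 30.08 μm/a

r_corr = 30.1 μm/a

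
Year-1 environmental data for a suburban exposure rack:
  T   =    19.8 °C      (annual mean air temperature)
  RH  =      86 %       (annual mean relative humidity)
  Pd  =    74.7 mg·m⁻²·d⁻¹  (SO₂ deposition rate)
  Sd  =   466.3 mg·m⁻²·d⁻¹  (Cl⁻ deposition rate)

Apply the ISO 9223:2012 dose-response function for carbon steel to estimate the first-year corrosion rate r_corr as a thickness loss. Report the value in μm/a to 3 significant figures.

r_corr = 229 μm/a

carbon steel: f(T) = -0.054·(T−10) [T>10 °C] = -0.5292
  SO₂ term: 1.77·74.7^0.52·exp(0.02·86-0.5292) = 54.86
  Cl⁻ term: 0.102·466.3^0.62·exp(0.033·86+0.04·19.8) = 173.6
  sum: 54.86 + 173.6 → r_corr = 228.5 μm/a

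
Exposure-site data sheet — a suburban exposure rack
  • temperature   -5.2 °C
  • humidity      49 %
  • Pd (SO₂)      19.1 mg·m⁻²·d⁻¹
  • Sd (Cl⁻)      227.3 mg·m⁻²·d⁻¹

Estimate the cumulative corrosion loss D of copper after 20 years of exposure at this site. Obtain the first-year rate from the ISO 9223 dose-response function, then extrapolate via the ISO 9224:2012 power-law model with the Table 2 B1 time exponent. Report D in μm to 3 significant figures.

D(20) = 1.70 μm

copper: f(T) = +0.126·(T−10) [T≤10 °C] = -1.9152
  Pd branch = 0.0053·Pd^0.26·e^(0.059·RH+f) = 0.03028 μm/a
  Cl⁻ term: 0.01025·227.3^0.27·exp(0.036·49+0.049·-5.2) = 0.2007
  r_corr = 0.03028 + 0.2007 = 0.2309 μm/a
Long-term exponent b (ISO 9224 Table 2, B1) = 0.667
  D(20) = 0.2309 × 20^0.667 = 0.2309 × 7.375 = 1.703 μm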